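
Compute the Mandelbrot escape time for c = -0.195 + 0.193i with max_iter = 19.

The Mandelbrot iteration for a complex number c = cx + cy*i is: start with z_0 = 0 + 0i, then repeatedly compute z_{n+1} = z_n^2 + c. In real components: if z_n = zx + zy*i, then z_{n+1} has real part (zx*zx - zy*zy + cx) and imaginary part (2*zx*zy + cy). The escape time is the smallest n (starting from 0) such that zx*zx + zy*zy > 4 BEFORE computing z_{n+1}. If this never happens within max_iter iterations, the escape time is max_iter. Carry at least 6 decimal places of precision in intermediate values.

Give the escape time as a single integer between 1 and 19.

Answer: 19

Derivation:
z_0 = 0 + 0i, c = -0.1950 + 0.1930i
Iter 1: z = -0.1950 + 0.1930i, |z|^2 = 0.0753
Iter 2: z = -0.1942 + 0.1177i, |z|^2 = 0.0516
Iter 3: z = -0.1711 + 0.1473i, |z|^2 = 0.0510
Iter 4: z = -0.1874 + 0.1426i, |z|^2 = 0.0555
Iter 5: z = -0.1802 + 0.1396i, |z|^2 = 0.0520
Iter 6: z = -0.1820 + 0.1427i, |z|^2 = 0.0535
Iter 7: z = -0.1822 + 0.1411i, |z|^2 = 0.0531
Iter 8: z = -0.1817 + 0.1416i, |z|^2 = 0.0531
Iter 9: z = -0.1820 + 0.1416i, |z|^2 = 0.0532
Iter 10: z = -0.1819 + 0.1415i, |z|^2 = 0.0531
Iter 11: z = -0.1819 + 0.1415i, |z|^2 = 0.0531
Iter 12: z = -0.1819 + 0.1415i, |z|^2 = 0.0531
Iter 13: z = -0.1819 + 0.1415i, |z|^2 = 0.0531
Iter 14: z = -0.1819 + 0.1415i, |z|^2 = 0.0531
Iter 15: z = -0.1819 + 0.1415i, |z|^2 = 0.0531
Iter 16: z = -0.1819 + 0.1415i, |z|^2 = 0.0531
Iter 17: z = -0.1819 + 0.1415i, |z|^2 = 0.0531
Iter 18: z = -0.1819 + 0.1415i, |z|^2 = 0.0531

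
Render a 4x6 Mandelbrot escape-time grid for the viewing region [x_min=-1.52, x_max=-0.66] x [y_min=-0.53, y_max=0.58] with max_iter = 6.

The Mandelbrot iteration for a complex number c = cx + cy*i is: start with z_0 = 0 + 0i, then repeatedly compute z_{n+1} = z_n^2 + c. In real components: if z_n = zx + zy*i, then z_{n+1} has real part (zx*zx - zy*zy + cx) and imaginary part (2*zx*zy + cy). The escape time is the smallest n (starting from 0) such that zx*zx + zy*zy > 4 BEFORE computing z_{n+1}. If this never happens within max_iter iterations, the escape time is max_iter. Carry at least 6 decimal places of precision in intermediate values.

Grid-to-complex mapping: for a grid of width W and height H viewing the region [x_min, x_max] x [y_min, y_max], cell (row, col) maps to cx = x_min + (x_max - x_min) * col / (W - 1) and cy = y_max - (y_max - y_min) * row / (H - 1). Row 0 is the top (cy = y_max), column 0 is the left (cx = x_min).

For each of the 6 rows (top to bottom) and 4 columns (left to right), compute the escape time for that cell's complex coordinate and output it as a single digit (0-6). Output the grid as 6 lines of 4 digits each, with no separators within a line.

(row=0, col=0): c = -1.5200 + 0.5800i → escape time 3
(row=0, col=1): c = -1.2333 + 0.5800i → escape time 3
(row=0, col=2): c = -0.9467 + 0.5800i → escape time 5
(row=0, col=3): c = -0.6600 + 0.5800i → escape time 6
(row=1, col=0): c = -1.5200 + 0.3580i → escape time 4
(row=1, col=1): c = -1.2333 + 0.3580i → escape time 6
(row=1, col=2): c = -0.9467 + 0.3580i → escape time 6
(row=1, col=3): c = -0.6600 + 0.3580i → escape time 6
(row=2, col=0): c = -1.5200 + 0.1360i → escape time 6
(row=2, col=1): c = -1.2333 + 0.1360i → escape time 6
(row=2, col=2): c = -0.9467 + 0.1360i → escape time 6
(row=2, col=3): c = -0.6600 + 0.1360i → escape time 6
(row=3, col=0): c = -1.5200 + -0.0860i → escape time 6
(row=3, col=1): c = -1.2333 + -0.0860i → escape time 6
(row=3, col=2): c = -0.9467 + -0.0860i → escape time 6
(row=3, col=3): c = -0.6600 + -0.0860i → escape time 6
(row=4, col=0): c = -1.5200 + -0.3080i → escape time 5
(row=4, col=1): c = -1.2333 + -0.3080i → escape time 6
(row=4, col=2): c = -0.9467 + -0.3080i → escape time 6
(row=4, col=3): c = -0.6600 + -0.3080i → escape time 6
(row=5, col=0): c = -1.5200 + -0.5300i → escape time 3
(row=5, col=1): c = -1.2333 + -0.5300i → escape time 4
(row=5, col=2): c = -0.9467 + -0.5300i → escape time 5
(row=5, col=3): c = -0.6600 + -0.5300i → escape time 6

Answer: 3356
4666
6666
6666
5666
3456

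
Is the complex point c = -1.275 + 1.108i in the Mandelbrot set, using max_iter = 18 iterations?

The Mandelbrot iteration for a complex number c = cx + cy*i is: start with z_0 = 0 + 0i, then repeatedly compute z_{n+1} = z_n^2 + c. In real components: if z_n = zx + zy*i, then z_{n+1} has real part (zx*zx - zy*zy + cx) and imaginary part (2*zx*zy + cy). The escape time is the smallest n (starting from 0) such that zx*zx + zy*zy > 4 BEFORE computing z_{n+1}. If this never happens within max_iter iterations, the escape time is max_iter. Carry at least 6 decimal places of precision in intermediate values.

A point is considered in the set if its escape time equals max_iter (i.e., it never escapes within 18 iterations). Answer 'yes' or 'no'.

z_0 = 0 + 0i, c = -1.2750 + 1.1080i
Iter 1: z = -1.2750 + 1.1080i, |z|^2 = 2.8533
Iter 2: z = -0.8770 + -1.7174i, |z|^2 = 3.7187
Iter 3: z = -3.4553 + 4.1205i, |z|^2 = 28.9170
Escaped at iteration 3

Answer: no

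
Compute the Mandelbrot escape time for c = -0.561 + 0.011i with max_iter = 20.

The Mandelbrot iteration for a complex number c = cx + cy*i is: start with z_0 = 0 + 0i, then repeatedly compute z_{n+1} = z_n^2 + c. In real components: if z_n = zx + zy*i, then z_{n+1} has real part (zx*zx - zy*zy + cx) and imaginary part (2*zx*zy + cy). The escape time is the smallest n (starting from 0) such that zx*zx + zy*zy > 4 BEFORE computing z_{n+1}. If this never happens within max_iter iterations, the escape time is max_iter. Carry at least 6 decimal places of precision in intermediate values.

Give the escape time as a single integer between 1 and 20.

z_0 = 0 + 0i, c = -0.5610 + 0.0110i
Iter 1: z = -0.5610 + 0.0110i, |z|^2 = 0.3148
Iter 2: z = -0.2464 + -0.0013i, |z|^2 = 0.0607
Iter 3: z = -0.5003 + 0.0117i, |z|^2 = 0.2504
Iter 4: z = -0.3108 + -0.0007i, |z|^2 = 0.0966
Iter 5: z = -0.4644 + 0.0114i, |z|^2 = 0.2158
Iter 6: z = -0.3455 + 0.0004i, |z|^2 = 0.1194
Iter 7: z = -0.4416 + 0.0107i, |z|^2 = 0.1952
Iter 8: z = -0.3661 + 0.0015i, |z|^2 = 0.1340
Iter 9: z = -0.4270 + 0.0099i, |z|^2 = 0.1824
Iter 10: z = -0.3788 + 0.0026i, |z|^2 = 0.1435
Iter 11: z = -0.4175 + 0.0091i, |z|^2 = 0.1744
Iter 12: z = -0.3867 + 0.0034i, |z|^2 = 0.1496
Iter 13: z = -0.4114 + 0.0083i, |z|^2 = 0.1694
Iter 14: z = -0.3918 + 0.0041i, |z|^2 = 0.1535
Iter 15: z = -0.4075 + 0.0078i, |z|^2 = 0.1661
Iter 16: z = -0.3950 + 0.0047i, |z|^2 = 0.1560
Iter 17: z = -0.4050 + 0.0073i, |z|^2 = 0.1641
Iter 18: z = -0.3970 + 0.0051i, |z|^2 = 0.1577
Iter 19: z = -0.4034 + 0.0070i, |z|^2 = 0.1628

Answer: 20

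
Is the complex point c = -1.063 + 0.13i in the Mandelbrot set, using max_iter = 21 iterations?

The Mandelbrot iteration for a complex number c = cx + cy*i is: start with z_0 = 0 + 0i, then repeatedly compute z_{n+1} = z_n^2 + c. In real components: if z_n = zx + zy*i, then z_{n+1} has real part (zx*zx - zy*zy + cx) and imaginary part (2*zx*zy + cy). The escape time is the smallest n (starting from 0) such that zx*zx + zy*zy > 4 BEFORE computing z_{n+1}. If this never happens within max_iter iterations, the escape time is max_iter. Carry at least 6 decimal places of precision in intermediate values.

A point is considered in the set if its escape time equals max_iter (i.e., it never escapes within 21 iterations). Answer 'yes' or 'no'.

Answer: yes

Derivation:
z_0 = 0 + 0i, c = -1.0630 + 0.1300i
Iter 1: z = -1.0630 + 0.1300i, |z|^2 = 1.1469
Iter 2: z = 0.0501 + -0.1464i, |z|^2 = 0.0239
Iter 3: z = -1.0819 + 0.1153i, |z|^2 = 1.1839
Iter 4: z = 0.0942 + -0.1196i, |z|^2 = 0.0232
Iter 5: z = -1.0684 + 0.1075i, |z|^2 = 1.1531
Iter 6: z = 0.0670 + -0.0996i, |z|^2 = 0.0144
Iter 7: z = -1.0684 + 0.1167i, |z|^2 = 1.1552
Iter 8: z = 0.0650 + -0.1193i, |z|^2 = 0.0184
Iter 9: z = -1.0730 + 0.1145i, |z|^2 = 1.1645
Iter 10: z = 0.0752 + -0.1157i, |z|^2 = 0.0191
Iter 11: z = -1.0707 + 0.1126i, |z|^2 = 1.1591
Iter 12: z = 0.0708 + -0.1111i, |z|^2 = 0.0174
Iter 13: z = -1.0703 + 0.1143i, |z|^2 = 1.1587
Iter 14: z = 0.0696 + -0.1146i, |z|^2 = 0.0180
Iter 15: z = -1.0713 + 0.1141i, |z|^2 = 1.1607
Iter 16: z = 0.0717 + -0.1144i, |z|^2 = 0.0182
Iter 17: z = -1.0709 + 0.1136i, |z|^2 = 1.1598
Iter 18: z = 0.0710 + -0.1133i, |z|^2 = 0.0179
Iter 19: z = -1.0708 + 0.1139i, |z|^2 = 1.1596
Iter 20: z = 0.0706 + -0.1139i, |z|^2 = 0.0180
Did not escape in 21 iterations → in set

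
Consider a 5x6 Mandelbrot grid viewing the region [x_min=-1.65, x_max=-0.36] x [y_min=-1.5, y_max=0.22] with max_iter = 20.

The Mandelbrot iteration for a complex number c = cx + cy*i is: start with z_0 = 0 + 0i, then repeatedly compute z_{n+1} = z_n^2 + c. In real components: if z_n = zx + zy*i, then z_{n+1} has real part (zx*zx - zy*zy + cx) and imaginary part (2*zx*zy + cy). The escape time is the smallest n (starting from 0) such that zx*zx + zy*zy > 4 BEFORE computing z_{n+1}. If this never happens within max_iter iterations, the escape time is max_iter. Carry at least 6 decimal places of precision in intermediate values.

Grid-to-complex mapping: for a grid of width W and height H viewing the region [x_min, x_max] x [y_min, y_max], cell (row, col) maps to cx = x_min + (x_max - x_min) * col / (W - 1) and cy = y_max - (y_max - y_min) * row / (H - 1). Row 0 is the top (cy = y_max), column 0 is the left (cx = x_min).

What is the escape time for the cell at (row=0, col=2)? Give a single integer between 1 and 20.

z_0 = 0 + 0i, c = -1.0050 + 0.2200i
Iter 1: z = -1.0050 + 0.2200i, |z|^2 = 1.0584
Iter 2: z = -0.0434 + -0.2222i, |z|^2 = 0.0513
Iter 3: z = -1.0525 + 0.2393i, |z|^2 = 1.1650
Iter 4: z = 0.0455 + -0.2837i, |z|^2 = 0.0825
Iter 5: z = -1.0834 + 0.1942i, |z|^2 = 1.2115
Iter 6: z = 0.1310 + -0.2008i, |z|^2 = 0.0575
Iter 7: z = -1.0281 + 0.1674i, |z|^2 = 1.0851
Iter 8: z = 0.0241 + -0.1242i, |z|^2 = 0.0160
Iter 9: z = -1.0198 + 0.2140i, |z|^2 = 1.0859
Iter 10: z = -0.0107 + -0.2165i, |z|^2 = 0.0470
Iter 11: z = -1.0518 + 0.2246i, |z|^2 = 1.1567
Iter 12: z = 0.0508 + -0.2526i, |z|^2 = 0.0664
Iter 13: z = -1.0662 + 0.1944i, |z|^2 = 1.1746
Iter 14: z = 0.0940 + -0.1945i, |z|^2 = 0.0467
Iter 15: z = -1.0340 + 0.1834i, |z|^2 = 1.1027
Iter 16: z = 0.0304 + -0.1593i, |z|^2 = 0.0263
Iter 17: z = -1.0295 + 0.2103i, |z|^2 = 1.1040
Iter 18: z = 0.0106 + -0.2130i, |z|^2 = 0.0455
Iter 19: z = -1.0503 + 0.2155i, |z|^2 = 1.1495

Answer: 20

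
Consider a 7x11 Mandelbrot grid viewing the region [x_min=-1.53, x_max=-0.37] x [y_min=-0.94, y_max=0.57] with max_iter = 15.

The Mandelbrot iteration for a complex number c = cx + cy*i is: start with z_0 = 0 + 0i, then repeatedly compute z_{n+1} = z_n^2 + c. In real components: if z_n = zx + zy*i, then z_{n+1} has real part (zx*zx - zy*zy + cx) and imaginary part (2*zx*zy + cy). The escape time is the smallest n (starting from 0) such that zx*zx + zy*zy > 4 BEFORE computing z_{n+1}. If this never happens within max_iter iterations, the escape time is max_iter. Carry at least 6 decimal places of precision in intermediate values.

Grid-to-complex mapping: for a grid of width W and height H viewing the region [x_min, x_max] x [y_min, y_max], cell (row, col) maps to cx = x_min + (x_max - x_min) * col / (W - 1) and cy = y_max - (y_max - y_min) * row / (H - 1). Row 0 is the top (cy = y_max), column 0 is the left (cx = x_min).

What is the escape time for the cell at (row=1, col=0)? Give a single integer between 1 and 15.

Answer: 4

Derivation:
z_0 = 0 + 0i, c = -1.5300 + 0.4190i
Iter 1: z = -1.5300 + 0.4190i, |z|^2 = 2.5165
Iter 2: z = 0.6353 + -0.8631i, |z|^2 = 1.1487
Iter 3: z = -1.8714 + -0.6778i, |z|^2 = 3.9613
Iter 4: z = 1.5126 + 2.9557i, |z|^2 = 11.0241
Escaped at iteration 4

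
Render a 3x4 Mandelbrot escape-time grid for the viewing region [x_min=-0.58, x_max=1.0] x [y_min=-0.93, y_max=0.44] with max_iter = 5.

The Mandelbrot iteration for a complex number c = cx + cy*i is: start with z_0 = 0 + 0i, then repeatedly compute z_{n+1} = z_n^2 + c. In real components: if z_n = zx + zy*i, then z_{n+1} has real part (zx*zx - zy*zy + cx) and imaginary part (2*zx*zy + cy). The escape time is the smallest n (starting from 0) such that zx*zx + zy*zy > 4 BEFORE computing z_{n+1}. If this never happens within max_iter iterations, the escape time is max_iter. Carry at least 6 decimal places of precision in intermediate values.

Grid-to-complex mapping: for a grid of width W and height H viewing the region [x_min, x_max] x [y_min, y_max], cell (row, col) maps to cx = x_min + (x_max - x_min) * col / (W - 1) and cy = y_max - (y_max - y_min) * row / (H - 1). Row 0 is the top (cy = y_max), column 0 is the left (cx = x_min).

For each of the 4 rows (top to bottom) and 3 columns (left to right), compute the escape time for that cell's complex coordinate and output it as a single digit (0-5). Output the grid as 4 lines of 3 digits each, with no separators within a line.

Answer: 552
552
552
442

Derivation:
(row=0, col=0): c = -0.5800 + 0.4400i → escape time 5
(row=0, col=1): c = 0.2100 + 0.4400i → escape time 5
(row=0, col=2): c = 1.0000 + 0.4400i → escape time 2
(row=1, col=0): c = -0.5800 + -0.0167i → escape time 5
(row=1, col=1): c = 0.2100 + -0.0167i → escape time 5
(row=1, col=2): c = 1.0000 + -0.0167i → escape time 2
(row=2, col=0): c = -0.5800 + -0.4733i → escape time 5
(row=2, col=1): c = 0.2100 + -0.4733i → escape time 5
(row=2, col=2): c = 1.0000 + -0.4733i → escape time 2
(row=3, col=0): c = -0.5800 + -0.9300i → escape time 4
(row=3, col=1): c = 0.2100 + -0.9300i → escape time 4
(row=3, col=2): c = 1.0000 + -0.9300i → escape time 2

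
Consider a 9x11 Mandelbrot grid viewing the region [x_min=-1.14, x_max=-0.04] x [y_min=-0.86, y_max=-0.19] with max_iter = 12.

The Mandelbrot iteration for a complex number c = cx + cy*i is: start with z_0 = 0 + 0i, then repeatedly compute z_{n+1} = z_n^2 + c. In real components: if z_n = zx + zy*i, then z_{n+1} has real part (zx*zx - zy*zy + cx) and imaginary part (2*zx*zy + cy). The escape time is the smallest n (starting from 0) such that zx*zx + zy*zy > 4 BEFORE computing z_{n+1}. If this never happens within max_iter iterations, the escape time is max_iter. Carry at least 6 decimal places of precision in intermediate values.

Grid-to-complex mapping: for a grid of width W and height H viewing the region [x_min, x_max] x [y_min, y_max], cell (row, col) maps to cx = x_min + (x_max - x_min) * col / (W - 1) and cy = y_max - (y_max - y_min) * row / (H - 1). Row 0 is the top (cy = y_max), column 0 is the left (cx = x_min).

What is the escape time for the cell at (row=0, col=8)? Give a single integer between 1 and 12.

z_0 = 0 + 0i, c = -0.0400 + -0.1900i
Iter 1: z = -0.0400 + -0.1900i, |z|^2 = 0.0377
Iter 2: z = -0.0745 + -0.1748i, |z|^2 = 0.0361
Iter 3: z = -0.0650 + -0.1640i, |z|^2 = 0.0311
Iter 4: z = -0.0627 + -0.1687i, |z|^2 = 0.0324
Iter 5: z = -0.0645 + -0.1689i, |z|^2 = 0.0327
Iter 6: z = -0.0644 + -0.1682i, |z|^2 = 0.0324
Iter 7: z = -0.0642 + -0.1684i, |z|^2 = 0.0325
Iter 8: z = -0.0642 + -0.1684i, |z|^2 = 0.0325
Iter 9: z = -0.0642 + -0.1684i, |z|^2 = 0.0325
Iter 10: z = -0.0642 + -0.1684i, |z|^2 = 0.0325
Iter 11: z = -0.0642 + -0.1684i, |z|^2 = 0.0325

Answer: 12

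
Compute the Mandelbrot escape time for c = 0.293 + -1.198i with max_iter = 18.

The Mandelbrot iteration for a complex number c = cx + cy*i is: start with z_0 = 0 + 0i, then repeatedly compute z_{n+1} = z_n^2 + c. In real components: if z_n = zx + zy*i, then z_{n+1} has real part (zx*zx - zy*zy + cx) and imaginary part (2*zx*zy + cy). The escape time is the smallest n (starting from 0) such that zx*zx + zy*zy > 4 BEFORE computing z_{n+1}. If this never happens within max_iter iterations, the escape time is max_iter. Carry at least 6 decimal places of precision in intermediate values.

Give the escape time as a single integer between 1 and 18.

z_0 = 0 + 0i, c = 0.2930 + -1.1980i
Iter 1: z = 0.2930 + -1.1980i, |z|^2 = 1.5211
Iter 2: z = -1.0564 + -1.9000i, |z|^2 = 4.7260
Escaped at iteration 2

Answer: 2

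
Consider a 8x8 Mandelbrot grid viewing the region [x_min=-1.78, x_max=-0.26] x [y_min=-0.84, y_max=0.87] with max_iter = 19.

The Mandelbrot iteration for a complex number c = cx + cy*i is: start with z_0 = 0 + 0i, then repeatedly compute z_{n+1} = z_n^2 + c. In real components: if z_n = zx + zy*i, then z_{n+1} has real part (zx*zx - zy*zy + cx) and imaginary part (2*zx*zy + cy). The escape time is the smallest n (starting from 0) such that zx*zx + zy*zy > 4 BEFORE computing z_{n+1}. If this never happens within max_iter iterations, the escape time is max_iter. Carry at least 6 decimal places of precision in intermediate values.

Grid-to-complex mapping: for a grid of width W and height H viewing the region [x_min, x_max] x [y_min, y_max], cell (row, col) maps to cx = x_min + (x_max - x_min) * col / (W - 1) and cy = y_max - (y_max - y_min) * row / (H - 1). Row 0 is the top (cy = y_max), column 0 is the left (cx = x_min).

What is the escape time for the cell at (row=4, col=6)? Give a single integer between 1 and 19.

Answer: 19

Derivation:
z_0 = 0 + 0i, c = -0.4771 + -0.1071i
Iter 1: z = -0.4771 + -0.1071i, |z|^2 = 0.2391
Iter 2: z = -0.2610 + -0.0049i, |z|^2 = 0.0681
Iter 3: z = -0.4091 + -0.1046i, |z|^2 = 0.1783
Iter 4: z = -0.3207 + -0.0216i, |z|^2 = 0.1033
Iter 5: z = -0.3747 + -0.0933i, |z|^2 = 0.1491
Iter 6: z = -0.3454 + -0.0372i, |z|^2 = 0.1207
Iter 7: z = -0.3592 + -0.0814i, |z|^2 = 0.1357
Iter 8: z = -0.3547 + -0.0486i, |z|^2 = 0.1282
Iter 9: z = -0.3537 + -0.0726i, |z|^2 = 0.1304
Iter 10: z = -0.3573 + -0.0558i, |z|^2 = 0.1308
Iter 11: z = -0.3526 + -0.0673i, |z|^2 = 0.1288
Iter 12: z = -0.3574 + -0.0597i, |z|^2 = 0.1313
Iter 13: z = -0.3530 + -0.0645i, |z|^2 = 0.1288
Iter 14: z = -0.3567 + -0.0616i, |z|^2 = 0.1310
Iter 15: z = -0.3537 + -0.0632i, |z|^2 = 0.1291
Iter 16: z = -0.3560 + -0.0624i, |z|^2 = 0.1307
Iter 17: z = -0.3543 + -0.0627i, |z|^2 = 0.1294
Iter 18: z = -0.3556 + -0.0627i, |z|^2 = 0.1304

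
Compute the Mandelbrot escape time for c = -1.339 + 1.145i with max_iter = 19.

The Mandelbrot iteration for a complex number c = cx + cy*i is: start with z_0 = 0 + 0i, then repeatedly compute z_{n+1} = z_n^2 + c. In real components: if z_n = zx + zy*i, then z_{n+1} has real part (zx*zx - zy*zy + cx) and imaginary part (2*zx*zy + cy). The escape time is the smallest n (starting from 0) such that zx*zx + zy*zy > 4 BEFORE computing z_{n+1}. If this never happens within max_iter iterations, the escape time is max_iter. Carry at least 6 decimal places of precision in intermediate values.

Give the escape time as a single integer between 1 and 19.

Answer: 2

Derivation:
z_0 = 0 + 0i, c = -1.3390 + 1.1450i
Iter 1: z = -1.3390 + 1.1450i, |z|^2 = 3.1039
Iter 2: z = -0.8571 + -1.9213i, |z|^2 = 4.4261
Escaped at iteration 2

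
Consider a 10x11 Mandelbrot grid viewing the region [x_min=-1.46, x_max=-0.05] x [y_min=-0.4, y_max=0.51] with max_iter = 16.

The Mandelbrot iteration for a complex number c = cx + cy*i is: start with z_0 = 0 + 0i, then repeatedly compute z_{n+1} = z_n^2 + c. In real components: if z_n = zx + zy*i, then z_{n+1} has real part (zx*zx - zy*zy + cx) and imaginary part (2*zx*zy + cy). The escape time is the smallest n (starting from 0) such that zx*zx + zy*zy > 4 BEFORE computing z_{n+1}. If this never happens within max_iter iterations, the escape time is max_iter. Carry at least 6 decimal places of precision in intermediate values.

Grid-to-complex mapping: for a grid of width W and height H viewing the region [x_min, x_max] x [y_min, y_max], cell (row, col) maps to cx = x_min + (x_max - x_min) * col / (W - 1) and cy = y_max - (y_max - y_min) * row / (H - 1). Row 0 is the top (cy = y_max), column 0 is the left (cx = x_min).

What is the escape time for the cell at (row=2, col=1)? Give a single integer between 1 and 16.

Answer: 7

Derivation:
z_0 = 0 + 0i, c = -1.3033 + 0.3280i
Iter 1: z = -1.3033 + 0.3280i, |z|^2 = 1.8063
Iter 2: z = 0.2878 + -0.5270i, |z|^2 = 0.3605
Iter 3: z = -1.4982 + 0.0247i, |z|^2 = 2.2453
Iter 4: z = 0.9408 + 0.2540i, |z|^2 = 0.9496
Iter 5: z = -0.4828 + 0.8058i, |z|^2 = 0.8824
Iter 6: z = -1.7197 + -0.4501i, |z|^2 = 3.1598
Iter 7: z = 1.4514 + 1.8759i, |z|^2 = 5.6255
Escaped at iteration 7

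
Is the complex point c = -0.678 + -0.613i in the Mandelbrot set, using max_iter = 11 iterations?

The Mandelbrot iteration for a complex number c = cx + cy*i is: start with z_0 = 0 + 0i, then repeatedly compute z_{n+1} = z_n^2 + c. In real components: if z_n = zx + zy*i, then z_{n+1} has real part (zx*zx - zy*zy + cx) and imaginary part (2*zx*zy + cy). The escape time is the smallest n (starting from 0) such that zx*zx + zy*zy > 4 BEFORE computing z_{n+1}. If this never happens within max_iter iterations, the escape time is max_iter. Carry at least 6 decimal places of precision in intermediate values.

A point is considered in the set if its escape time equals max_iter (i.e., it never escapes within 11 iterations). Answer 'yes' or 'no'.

Answer: no

Derivation:
z_0 = 0 + 0i, c = -0.6780 + -0.6130i
Iter 1: z = -0.6780 + -0.6130i, |z|^2 = 0.8355
Iter 2: z = -0.5941 + 0.2182i, |z|^2 = 0.4006
Iter 3: z = -0.3727 + -0.8723i, |z|^2 = 0.8998
Iter 4: z = -1.3000 + 0.0372i, |z|^2 = 1.6914
Iter 5: z = 1.0106 + -0.7097i, |z|^2 = 1.5250
Iter 6: z = -0.1603 + -2.0474i, |z|^2 = 4.2176
Escaped at iteration 6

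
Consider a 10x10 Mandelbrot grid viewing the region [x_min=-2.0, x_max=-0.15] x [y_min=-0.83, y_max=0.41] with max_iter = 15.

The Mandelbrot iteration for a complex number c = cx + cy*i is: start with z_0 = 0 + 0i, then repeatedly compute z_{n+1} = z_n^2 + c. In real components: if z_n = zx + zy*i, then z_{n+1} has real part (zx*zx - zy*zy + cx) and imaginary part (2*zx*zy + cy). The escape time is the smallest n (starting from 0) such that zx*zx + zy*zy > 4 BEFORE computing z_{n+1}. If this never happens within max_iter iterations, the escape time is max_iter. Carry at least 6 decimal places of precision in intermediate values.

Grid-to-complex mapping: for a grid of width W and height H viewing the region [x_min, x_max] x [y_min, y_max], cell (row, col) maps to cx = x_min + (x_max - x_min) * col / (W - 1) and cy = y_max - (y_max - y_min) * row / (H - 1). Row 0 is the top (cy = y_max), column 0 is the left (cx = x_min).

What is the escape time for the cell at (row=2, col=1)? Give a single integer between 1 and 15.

Answer: 4

Derivation:
z_0 = 0 + 0i, c = -1.7944 + 0.1344i
Iter 1: z = -1.7944 + 0.1344i, |z|^2 = 3.2381
Iter 2: z = 1.4075 + -0.3481i, |z|^2 = 2.1022
Iter 3: z = 0.0655 + -0.8454i, |z|^2 = 0.7189
Iter 4: z = -2.5048 + 0.0237i, |z|^2 = 6.2745
Escaped at iteration 4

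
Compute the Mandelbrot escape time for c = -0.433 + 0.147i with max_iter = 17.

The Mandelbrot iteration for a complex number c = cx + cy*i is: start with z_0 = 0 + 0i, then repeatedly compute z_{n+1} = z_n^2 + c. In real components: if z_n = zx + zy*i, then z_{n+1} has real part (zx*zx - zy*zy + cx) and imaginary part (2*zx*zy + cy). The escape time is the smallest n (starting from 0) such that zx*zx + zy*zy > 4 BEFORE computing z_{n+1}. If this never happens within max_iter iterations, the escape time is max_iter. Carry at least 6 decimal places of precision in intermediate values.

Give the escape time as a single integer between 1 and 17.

z_0 = 0 + 0i, c = -0.4330 + 0.1470i
Iter 1: z = -0.4330 + 0.1470i, |z|^2 = 0.2091
Iter 2: z = -0.2671 + 0.0197i, |z|^2 = 0.0717
Iter 3: z = -0.3620 + 0.1365i, |z|^2 = 0.1497
Iter 4: z = -0.3206 + 0.0482i, |z|^2 = 0.1051
Iter 5: z = -0.3326 + 0.1161i, |z|^2 = 0.1241
Iter 6: z = -0.3359 + 0.0698i, |z|^2 = 0.1177
Iter 7: z = -0.3251 + 0.1001i, |z|^2 = 0.1157
Iter 8: z = -0.3374 + 0.0819i, |z|^2 = 0.1205
Iter 9: z = -0.3259 + 0.0917i, |z|^2 = 0.1146
Iter 10: z = -0.3352 + 0.0872i, |z|^2 = 0.1200
Iter 11: z = -0.3282 + 0.0885i, |z|^2 = 0.1156
Iter 12: z = -0.3331 + 0.0889i, |z|^2 = 0.1189
Iter 13: z = -0.3299 + 0.0878i, |z|^2 = 0.1166
Iter 14: z = -0.3318 + 0.0891i, |z|^2 = 0.1181
Iter 15: z = -0.3308 + 0.0879i, |z|^2 = 0.1172
Iter 16: z = -0.3313 + 0.0889i, |z|^2 = 0.1176

Answer: 17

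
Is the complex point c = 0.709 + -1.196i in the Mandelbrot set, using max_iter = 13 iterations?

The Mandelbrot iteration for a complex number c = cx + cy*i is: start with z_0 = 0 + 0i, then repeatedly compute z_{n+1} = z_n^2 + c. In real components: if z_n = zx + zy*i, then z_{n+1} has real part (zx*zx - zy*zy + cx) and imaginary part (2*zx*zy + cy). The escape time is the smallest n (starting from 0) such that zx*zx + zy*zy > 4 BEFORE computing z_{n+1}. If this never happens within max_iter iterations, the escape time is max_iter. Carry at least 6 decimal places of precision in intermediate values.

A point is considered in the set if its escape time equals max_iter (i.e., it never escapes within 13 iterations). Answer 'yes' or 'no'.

Answer: no

Derivation:
z_0 = 0 + 0i, c = 0.7090 + -1.1960i
Iter 1: z = 0.7090 + -1.1960i, |z|^2 = 1.9331
Iter 2: z = -0.2187 + -2.8919i, |z|^2 = 8.4111
Escaped at iteration 2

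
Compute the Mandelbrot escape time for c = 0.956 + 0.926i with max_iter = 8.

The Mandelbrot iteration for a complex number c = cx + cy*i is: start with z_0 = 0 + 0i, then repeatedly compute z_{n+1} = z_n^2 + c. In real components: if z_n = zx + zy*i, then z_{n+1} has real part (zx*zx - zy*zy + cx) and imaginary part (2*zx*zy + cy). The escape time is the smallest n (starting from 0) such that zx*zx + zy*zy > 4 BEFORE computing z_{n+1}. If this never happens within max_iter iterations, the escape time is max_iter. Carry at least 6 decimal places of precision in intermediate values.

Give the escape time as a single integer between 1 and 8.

Answer: 2

Derivation:
z_0 = 0 + 0i, c = 0.9560 + 0.9260i
Iter 1: z = 0.9560 + 0.9260i, |z|^2 = 1.7714
Iter 2: z = 1.0125 + 2.6965i, |z|^2 = 8.2963
Escaped at iteration 2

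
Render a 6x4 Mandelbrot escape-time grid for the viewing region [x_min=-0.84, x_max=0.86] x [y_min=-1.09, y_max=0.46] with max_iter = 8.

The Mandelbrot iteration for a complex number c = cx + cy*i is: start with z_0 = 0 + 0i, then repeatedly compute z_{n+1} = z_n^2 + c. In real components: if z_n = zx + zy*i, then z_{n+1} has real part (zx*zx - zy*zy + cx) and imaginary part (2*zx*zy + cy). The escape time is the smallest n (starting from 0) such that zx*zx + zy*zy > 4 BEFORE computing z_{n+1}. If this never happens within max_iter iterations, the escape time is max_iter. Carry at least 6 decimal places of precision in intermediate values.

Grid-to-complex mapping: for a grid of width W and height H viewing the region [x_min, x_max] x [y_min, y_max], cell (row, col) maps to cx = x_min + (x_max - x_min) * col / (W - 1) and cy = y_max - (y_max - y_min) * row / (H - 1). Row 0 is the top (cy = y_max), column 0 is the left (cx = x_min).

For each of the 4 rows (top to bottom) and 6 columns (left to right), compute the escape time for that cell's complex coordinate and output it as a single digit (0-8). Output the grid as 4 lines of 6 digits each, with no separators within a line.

Answer: 688853
888853
588842
348322

Derivation:
(row=0, col=0): c = -0.8400 + 0.4600i → escape time 6
(row=0, col=1): c = -0.5000 + 0.4600i → escape time 8
(row=0, col=2): c = -0.1600 + 0.4600i → escape time 8
(row=0, col=3): c = 0.1800 + 0.4600i → escape time 8
(row=0, col=4): c = 0.5200 + 0.4600i → escape time 5
(row=0, col=5): c = 0.8600 + 0.4600i → escape time 3
(row=1, col=0): c = -0.8400 + -0.0567i → escape time 8
(row=1, col=1): c = -0.5000 + -0.0567i → escape time 8
(row=1, col=2): c = -0.1600 + -0.0567i → escape time 8
(row=1, col=3): c = 0.1800 + -0.0567i → escape time 8
(row=1, col=4): c = 0.5200 + -0.0567i → escape time 5
(row=1, col=5): c = 0.8600 + -0.0567i → escape time 3
(row=2, col=0): c = -0.8400 + -0.5733i → escape time 5
(row=2, col=1): c = -0.5000 + -0.5733i → escape time 8
(row=2, col=2): c = -0.1600 + -0.5733i → escape time 8
(row=2, col=3): c = 0.1800 + -0.5733i → escape time 8
(row=2, col=4): c = 0.5200 + -0.5733i → escape time 4
(row=2, col=5): c = 0.8600 + -0.5733i → escape time 2
(row=3, col=0): c = -0.8400 + -1.0900i → escape time 3
(row=3, col=1): c = -0.5000 + -1.0900i → escape time 4
(row=3, col=2): c = -0.1600 + -1.0900i → escape time 8
(row=3, col=3): c = 0.1800 + -1.0900i → escape time 3
(row=3, col=4): c = 0.5200 + -1.0900i → escape time 2
(row=3, col=5): c = 0.8600 + -1.0900i → escape time 2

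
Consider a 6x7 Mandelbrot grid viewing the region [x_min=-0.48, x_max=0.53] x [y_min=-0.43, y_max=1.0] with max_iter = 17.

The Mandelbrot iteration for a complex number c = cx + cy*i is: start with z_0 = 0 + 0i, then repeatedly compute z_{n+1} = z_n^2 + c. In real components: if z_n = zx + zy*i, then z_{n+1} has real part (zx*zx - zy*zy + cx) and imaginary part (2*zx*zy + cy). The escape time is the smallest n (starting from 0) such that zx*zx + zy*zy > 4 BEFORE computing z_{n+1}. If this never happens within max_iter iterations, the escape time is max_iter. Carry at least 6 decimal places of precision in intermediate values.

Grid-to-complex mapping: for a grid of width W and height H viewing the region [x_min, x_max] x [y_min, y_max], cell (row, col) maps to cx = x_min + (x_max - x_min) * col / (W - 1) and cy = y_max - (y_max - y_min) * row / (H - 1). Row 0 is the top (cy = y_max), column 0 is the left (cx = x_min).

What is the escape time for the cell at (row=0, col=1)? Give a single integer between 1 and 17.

z_0 = 0 + 0i, c = -0.2780 + 1.0000i
Iter 1: z = -0.2780 + 1.0000i, |z|^2 = 1.0773
Iter 2: z = -1.2007 + 0.4440i, |z|^2 = 1.6389
Iter 3: z = 0.9666 + -0.0662i, |z|^2 = 0.9387
Iter 4: z = 0.6519 + 0.8720i, |z|^2 = 1.1853
Iter 5: z = -0.6133 + 2.1368i, |z|^2 = 4.9423
Escaped at iteration 5

Answer: 5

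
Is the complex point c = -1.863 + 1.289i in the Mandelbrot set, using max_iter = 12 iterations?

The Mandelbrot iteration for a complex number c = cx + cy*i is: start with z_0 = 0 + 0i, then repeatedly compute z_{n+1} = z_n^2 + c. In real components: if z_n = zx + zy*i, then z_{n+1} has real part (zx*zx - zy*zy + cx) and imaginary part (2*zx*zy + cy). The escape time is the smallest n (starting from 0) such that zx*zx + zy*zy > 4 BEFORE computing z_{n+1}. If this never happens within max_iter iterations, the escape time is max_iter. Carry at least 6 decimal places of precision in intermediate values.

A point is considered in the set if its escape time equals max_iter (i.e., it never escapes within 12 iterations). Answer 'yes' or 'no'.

z_0 = 0 + 0i, c = -1.8630 + 1.2890i
Iter 1: z = -1.8630 + 1.2890i, |z|^2 = 5.1323
Escaped at iteration 1

Answer: no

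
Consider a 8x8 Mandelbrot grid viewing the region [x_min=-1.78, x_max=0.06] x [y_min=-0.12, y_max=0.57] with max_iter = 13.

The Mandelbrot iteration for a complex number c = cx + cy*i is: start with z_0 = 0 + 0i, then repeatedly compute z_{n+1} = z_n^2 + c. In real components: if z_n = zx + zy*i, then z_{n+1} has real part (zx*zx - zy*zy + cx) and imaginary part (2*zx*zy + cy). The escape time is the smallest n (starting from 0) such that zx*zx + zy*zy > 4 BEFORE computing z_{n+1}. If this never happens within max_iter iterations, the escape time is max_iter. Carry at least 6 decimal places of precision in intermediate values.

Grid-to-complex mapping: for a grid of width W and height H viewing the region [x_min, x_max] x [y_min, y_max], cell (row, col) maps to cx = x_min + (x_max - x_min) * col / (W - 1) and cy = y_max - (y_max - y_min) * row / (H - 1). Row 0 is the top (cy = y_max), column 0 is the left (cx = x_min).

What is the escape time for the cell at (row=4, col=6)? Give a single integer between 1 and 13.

Answer: 13

Derivation:
z_0 = 0 + 0i, c = -0.2029 + 0.1757i
Iter 1: z = -0.2029 + 0.1757i, |z|^2 = 0.0720
Iter 2: z = -0.1926 + 0.1044i, |z|^2 = 0.0480
Iter 3: z = -0.1767 + 0.1355i, |z|^2 = 0.0496
Iter 4: z = -0.1900 + 0.1278i, |z|^2 = 0.0524
Iter 5: z = -0.1831 + 0.1271i, |z|^2 = 0.0497
Iter 6: z = -0.1855 + 0.1292i, |z|^2 = 0.0511
Iter 7: z = -0.1851 + 0.1278i, |z|^2 = 0.0506
Iter 8: z = -0.1849 + 0.1284i, |z|^2 = 0.0507
Iter 9: z = -0.1851 + 0.1282i, |z|^2 = 0.0507
Iter 10: z = -0.1850 + 0.1282i, |z|^2 = 0.0507
Iter 11: z = -0.1851 + 0.1283i, |z|^2 = 0.0507
Iter 12: z = -0.1851 + 0.1282i, |z|^2 = 0.0507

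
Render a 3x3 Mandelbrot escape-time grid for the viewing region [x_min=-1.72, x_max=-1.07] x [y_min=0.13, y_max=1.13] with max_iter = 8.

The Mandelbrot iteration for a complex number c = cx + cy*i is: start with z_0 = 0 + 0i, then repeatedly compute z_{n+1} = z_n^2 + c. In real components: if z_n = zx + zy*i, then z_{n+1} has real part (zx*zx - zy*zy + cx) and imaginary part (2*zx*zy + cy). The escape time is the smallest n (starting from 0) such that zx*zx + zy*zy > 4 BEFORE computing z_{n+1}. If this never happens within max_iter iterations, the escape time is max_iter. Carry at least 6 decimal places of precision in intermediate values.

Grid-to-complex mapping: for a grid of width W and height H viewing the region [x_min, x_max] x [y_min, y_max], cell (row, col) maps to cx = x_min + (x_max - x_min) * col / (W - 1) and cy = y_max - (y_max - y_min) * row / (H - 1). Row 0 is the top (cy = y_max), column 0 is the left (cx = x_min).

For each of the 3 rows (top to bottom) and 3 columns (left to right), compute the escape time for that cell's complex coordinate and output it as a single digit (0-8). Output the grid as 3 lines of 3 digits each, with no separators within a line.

Answer: 123
334
488

Derivation:
(row=0, col=0): c = -1.7200 + 1.1300i → escape time 1
(row=0, col=1): c = -1.3950 + 1.1300i → escape time 2
(row=0, col=2): c = -1.0700 + 1.1300i → escape time 3
(row=1, col=0): c = -1.7200 + 0.6300i → escape time 3
(row=1, col=1): c = -1.3950 + 0.6300i → escape time 3
(row=1, col=2): c = -1.0700 + 0.6300i → escape time 4
(row=2, col=0): c = -1.7200 + 0.1300i → escape time 4
(row=2, col=1): c = -1.3950 + 0.1300i → escape time 8
(row=2, col=2): c = -1.0700 + 0.1300i → escape time 8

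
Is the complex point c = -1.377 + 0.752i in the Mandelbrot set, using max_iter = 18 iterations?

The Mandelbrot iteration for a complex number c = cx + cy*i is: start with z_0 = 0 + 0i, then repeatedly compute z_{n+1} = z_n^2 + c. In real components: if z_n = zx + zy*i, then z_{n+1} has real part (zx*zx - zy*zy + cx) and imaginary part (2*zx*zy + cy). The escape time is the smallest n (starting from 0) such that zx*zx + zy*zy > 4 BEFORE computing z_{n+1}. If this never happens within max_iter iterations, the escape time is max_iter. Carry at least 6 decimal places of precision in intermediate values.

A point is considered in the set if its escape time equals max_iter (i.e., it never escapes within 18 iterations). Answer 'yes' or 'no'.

Answer: no

Derivation:
z_0 = 0 + 0i, c = -1.3770 + 0.7520i
Iter 1: z = -1.3770 + 0.7520i, |z|^2 = 2.4616
Iter 2: z = -0.0464 + -1.3190i, |z|^2 = 1.7419
Iter 3: z = -3.1146 + 0.8743i, |z|^2 = 10.4654
Escaped at iteration 3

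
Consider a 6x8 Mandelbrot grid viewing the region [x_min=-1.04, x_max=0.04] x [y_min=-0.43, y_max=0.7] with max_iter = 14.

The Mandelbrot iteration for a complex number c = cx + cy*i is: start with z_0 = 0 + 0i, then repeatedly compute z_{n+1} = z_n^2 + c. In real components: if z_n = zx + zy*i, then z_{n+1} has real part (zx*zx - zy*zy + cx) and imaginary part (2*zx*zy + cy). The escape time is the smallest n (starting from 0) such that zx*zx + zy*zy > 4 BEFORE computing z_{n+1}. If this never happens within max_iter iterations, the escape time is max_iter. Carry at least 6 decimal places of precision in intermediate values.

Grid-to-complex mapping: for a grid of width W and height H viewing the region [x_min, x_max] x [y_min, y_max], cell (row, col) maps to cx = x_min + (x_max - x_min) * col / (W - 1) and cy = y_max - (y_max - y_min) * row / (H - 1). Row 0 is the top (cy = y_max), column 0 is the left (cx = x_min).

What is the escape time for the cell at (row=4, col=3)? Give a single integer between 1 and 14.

Answer: 14

Derivation:
z_0 = 0 + 0i, c = -0.3920 + 0.0543i
Iter 1: z = -0.3920 + 0.0543i, |z|^2 = 0.1566
Iter 2: z = -0.2413 + 0.0117i, |z|^2 = 0.0584
Iter 3: z = -0.3339 + 0.0486i, |z|^2 = 0.1139
Iter 4: z = -0.2829 + 0.0218i, |z|^2 = 0.0805
Iter 5: z = -0.3125 + 0.0419i, |z|^2 = 0.0994
Iter 6: z = -0.2961 + 0.0281i, |z|^2 = 0.0885
Iter 7: z = -0.3051 + 0.0377i, |z|^2 = 0.0945
Iter 8: z = -0.3003 + 0.0313i, |z|^2 = 0.0912
Iter 9: z = -0.3028 + 0.0355i, |z|^2 = 0.0929
Iter 10: z = -0.3016 + 0.0328i, |z|^2 = 0.0920
Iter 11: z = -0.3021 + 0.0345i, |z|^2 = 0.0925
Iter 12: z = -0.3019 + 0.0334i, |z|^2 = 0.0923
Iter 13: z = -0.3020 + 0.0341i, |z|^2 = 0.0923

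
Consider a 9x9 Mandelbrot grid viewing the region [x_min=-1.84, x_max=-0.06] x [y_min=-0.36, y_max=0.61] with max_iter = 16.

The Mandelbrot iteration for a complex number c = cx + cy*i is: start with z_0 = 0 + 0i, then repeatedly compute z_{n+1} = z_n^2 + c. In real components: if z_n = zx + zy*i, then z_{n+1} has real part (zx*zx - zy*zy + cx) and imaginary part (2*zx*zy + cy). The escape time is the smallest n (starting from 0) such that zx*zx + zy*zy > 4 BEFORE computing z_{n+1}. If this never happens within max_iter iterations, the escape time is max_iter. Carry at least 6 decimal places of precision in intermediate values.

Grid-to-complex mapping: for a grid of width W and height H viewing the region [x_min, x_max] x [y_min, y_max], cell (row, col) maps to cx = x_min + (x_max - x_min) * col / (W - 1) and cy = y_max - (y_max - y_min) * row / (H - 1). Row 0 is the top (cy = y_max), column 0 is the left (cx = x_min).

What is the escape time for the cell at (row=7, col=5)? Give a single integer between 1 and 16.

z_0 = 0 + 0i, c = -0.7275 + -0.2388i
Iter 1: z = -0.7275 + -0.2388i, |z|^2 = 0.5863
Iter 2: z = -0.2552 + 0.1086i, |z|^2 = 0.0770
Iter 3: z = -0.6742 + -0.2942i, |z|^2 = 0.5410
Iter 4: z = -0.3596 + 0.1579i, |z|^2 = 0.1542
Iter 5: z = -0.6231 + -0.3523i, |z|^2 = 0.5124
Iter 6: z = -0.4633 + 0.2003i, |z|^2 = 0.2548
Iter 7: z = -0.5530 + -0.4244i, |z|^2 = 0.4859
Iter 8: z = -0.6018 + 0.2306i, |z|^2 = 0.4154
Iter 9: z = -0.4185 + -0.5163i, |z|^2 = 0.4417
Iter 10: z = -0.8190 + 0.1934i, |z|^2 = 0.7081
Iter 11: z = -0.0942 + -0.5555i, |z|^2 = 0.3175
Iter 12: z = -1.0272 + -0.1341i, |z|^2 = 1.0732
Iter 13: z = 0.3097 + 0.0368i, |z|^2 = 0.0973
Iter 14: z = -0.6329 + -0.2159i, |z|^2 = 0.4472
Iter 15: z = -0.3735 + 0.0346i, |z|^2 = 0.1407

Answer: 16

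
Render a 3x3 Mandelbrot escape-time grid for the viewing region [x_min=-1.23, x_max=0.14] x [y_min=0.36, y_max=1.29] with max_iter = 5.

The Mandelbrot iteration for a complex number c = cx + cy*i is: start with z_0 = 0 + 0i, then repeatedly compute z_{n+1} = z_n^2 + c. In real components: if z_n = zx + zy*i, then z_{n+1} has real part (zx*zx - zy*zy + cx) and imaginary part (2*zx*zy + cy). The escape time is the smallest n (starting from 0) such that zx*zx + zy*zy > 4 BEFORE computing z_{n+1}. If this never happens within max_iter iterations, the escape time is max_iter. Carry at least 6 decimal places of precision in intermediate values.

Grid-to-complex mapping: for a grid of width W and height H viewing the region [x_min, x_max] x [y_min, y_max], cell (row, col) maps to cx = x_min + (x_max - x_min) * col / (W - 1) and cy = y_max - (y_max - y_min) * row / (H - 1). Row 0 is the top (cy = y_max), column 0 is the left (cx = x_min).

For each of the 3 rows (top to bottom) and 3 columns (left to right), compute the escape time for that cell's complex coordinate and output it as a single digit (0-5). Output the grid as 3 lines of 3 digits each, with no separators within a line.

(row=0, col=0): c = -1.2300 + 1.2900i → escape time 2
(row=0, col=1): c = -0.5450 + 1.2900i → escape time 3
(row=0, col=2): c = 0.1400 + 1.2900i → escape time 2
(row=1, col=0): c = -1.2300 + 0.8250i → escape time 3
(row=1, col=1): c = -0.5450 + 0.8250i → escape time 5
(row=1, col=2): c = 0.1400 + 0.8250i → escape time 5
(row=2, col=0): c = -1.2300 + 0.3600i → escape time 5
(row=2, col=1): c = -0.5450 + 0.3600i → escape time 5
(row=2, col=2): c = 0.1400 + 0.3600i → escape time 5

Answer: 232
355
555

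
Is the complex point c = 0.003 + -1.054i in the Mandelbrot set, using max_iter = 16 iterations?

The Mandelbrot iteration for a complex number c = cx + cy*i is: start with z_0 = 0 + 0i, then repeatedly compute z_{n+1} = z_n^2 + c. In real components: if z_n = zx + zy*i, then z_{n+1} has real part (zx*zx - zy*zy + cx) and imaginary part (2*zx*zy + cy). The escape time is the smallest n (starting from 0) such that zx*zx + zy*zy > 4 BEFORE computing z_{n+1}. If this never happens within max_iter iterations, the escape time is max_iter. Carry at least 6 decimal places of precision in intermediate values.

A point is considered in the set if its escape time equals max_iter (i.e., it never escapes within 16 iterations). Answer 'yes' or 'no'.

Answer: no

Derivation:
z_0 = 0 + 0i, c = 0.0030 + -1.0540i
Iter 1: z = 0.0030 + -1.0540i, |z|^2 = 1.1109
Iter 2: z = -1.1079 + -1.0603i, |z|^2 = 2.3517
Iter 3: z = 0.1062 + 1.2955i, |z|^2 = 1.6895
Iter 4: z = -1.6640 + -0.7789i, |z|^2 = 3.3756
Iter 5: z = 2.1652 + 1.5382i, |z|^2 = 7.0542
Escaped at iteration 5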